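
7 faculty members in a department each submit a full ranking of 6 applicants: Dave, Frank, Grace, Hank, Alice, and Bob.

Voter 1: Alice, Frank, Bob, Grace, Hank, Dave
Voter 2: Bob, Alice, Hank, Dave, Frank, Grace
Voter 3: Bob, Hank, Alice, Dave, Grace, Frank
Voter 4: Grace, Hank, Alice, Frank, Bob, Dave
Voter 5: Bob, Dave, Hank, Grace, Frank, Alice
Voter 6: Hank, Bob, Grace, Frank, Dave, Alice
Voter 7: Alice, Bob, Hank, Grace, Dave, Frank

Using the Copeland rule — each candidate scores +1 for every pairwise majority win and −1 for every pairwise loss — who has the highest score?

Pairwise results:
  Dave vs Frank: Dave wins 4–3.
  Dave vs Grace: Grace wins 4–3.
  Dave vs Hank: Hank wins 6–1.
  Dave vs Alice: Alice wins 5–2.
  Dave vs Bob: Bob wins 7–0.
  Frank vs Grace: Grace wins 5–2.
  Frank vs Hank: Hank wins 6–1.
  Frank vs Alice: Alice wins 5–2.
  Frank vs Bob: Bob wins 5–2.
  Grace vs Hank: Hank wins 5–2.
  Grace vs Alice: Alice wins 4–3.
  Grace vs Bob: Bob wins 6–1.
  Hank vs Alice: Hank wins 4–3.
  Hank vs Bob: Bob wins 5–2.
  Alice vs Bob: Bob wins 4–3.
Copeland scores (wins − losses):
  Dave: 1 − 4 = -3
  Frank: 0 − 5 = -5
  Grace: 2 − 3 = -1
  Hank: 4 − 1 = 3
  Alice: 3 − 2 = 1
  Bob: 5 − 0 = 5
Bob has the best Copeland score.

Bob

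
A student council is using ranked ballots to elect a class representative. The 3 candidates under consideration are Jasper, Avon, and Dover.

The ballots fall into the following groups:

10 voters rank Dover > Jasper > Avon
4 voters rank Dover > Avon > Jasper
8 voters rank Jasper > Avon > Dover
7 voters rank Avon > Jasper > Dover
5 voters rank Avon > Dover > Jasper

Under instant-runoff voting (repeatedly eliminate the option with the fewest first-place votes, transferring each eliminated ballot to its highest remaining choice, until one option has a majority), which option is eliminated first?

Round 1: Dover 14, Avon 12, Jasper 8. Jasper has the fewest and is eliminated.
Round 2: Avon 20, Dover 14. Avon has a majority.

Jasper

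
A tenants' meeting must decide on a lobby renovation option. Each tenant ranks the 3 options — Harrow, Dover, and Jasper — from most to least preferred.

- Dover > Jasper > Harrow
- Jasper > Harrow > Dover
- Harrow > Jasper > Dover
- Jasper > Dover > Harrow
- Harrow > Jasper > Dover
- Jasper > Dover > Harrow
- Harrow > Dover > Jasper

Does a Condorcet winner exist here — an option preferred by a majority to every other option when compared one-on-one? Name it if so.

Jasper

Head-to-head results (7 voters total):
Harrow vs Dover: Harrow wins 4–3.
Harrow vs Jasper: Jasper wins 4–3.
Dover vs Jasper: Jasper wins 5–2.
Jasper beats each rival — Harrow (4–3), Dover (5–2) — so Jasper is the Condorcet winner.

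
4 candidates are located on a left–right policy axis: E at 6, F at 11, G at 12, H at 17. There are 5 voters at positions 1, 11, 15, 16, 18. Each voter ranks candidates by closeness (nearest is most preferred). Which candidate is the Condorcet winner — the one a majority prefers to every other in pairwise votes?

H

With single-peaked preferences on a line, the Condorcet winner is the candidate closest to the median voter.
The median voter (position 15) is closest to H at 17.
Check: H vs E — voters closer to H: 3 of 5.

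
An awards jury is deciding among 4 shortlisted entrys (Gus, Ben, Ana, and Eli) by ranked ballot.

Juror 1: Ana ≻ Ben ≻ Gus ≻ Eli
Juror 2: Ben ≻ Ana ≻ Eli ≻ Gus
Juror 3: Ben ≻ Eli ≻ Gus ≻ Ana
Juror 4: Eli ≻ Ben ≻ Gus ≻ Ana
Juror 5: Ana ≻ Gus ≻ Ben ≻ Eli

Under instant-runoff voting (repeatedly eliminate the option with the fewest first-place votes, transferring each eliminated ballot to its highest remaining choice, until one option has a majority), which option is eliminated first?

Round 1: Ben 2, Ana 2, Eli 1, Gus 0. Gus has the fewest and is eliminated.
Round 2: Ben 2, Ana 2, Eli 1. Eli has the fewest and is eliminated.
Round 3: Ben 3, Ana 2. Ben has a majority.

Gus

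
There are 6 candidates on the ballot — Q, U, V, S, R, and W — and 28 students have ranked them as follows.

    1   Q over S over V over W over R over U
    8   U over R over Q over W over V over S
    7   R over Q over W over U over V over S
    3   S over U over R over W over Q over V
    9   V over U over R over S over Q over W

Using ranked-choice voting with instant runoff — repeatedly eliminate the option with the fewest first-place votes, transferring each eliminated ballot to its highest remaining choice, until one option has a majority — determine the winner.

U

Round 1: V 9, U 8, R 7, S 3, Q 1, W 0. W has the fewest and is eliminated.
Round 2: V 9, U 8, R 7, S 3, Q 1. Q has the fewest and is eliminated.
Round 3: V 9, U 8, R 7, S 4. S has the fewest and is eliminated.
Round 4: U 11, V 10, R 7. R has the fewest and is eliminated.
Round 5: U 18, V 10. U has a majority.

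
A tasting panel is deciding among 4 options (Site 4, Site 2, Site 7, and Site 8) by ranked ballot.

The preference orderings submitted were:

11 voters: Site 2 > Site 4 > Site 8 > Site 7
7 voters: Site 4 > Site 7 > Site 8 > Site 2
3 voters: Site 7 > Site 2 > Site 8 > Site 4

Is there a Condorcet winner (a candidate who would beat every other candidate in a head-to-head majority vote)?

Yes

Head-to-head results (21 voters total):
Site 4 vs Site 2: Site 2 wins 14–7.
Site 4 vs Site 7: Site 4 wins 18–3.
Site 4 vs Site 8: Site 4 wins 18–3.
Site 2 vs Site 7: Site 2 wins 11–10.
Site 2 vs Site 8: Site 2 wins 14–7.
Site 7 vs Site 8: Site 8 wins 11–10.
Site 2 beats each rival — Site 4 (14–7), Site 7 (11–10), Site 8 (14–7) — so Site 2 is the Condorcet winner.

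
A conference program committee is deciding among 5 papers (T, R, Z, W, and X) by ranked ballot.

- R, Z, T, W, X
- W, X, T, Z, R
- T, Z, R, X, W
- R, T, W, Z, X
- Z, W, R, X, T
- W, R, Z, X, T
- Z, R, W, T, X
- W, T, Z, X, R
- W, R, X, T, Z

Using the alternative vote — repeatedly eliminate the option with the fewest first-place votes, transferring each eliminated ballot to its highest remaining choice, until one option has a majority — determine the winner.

Round 1: W 4, R 2, Z 2, T 1, X 0. X has the fewest and is eliminated.
Round 2: W 4, R 2, Z 2, T 1. T has the fewest and is eliminated.
Round 3: W 4, Z 3, R 2. R has the fewest and is eliminated.
Round 4: W 5, Z 4. W has a majority.

W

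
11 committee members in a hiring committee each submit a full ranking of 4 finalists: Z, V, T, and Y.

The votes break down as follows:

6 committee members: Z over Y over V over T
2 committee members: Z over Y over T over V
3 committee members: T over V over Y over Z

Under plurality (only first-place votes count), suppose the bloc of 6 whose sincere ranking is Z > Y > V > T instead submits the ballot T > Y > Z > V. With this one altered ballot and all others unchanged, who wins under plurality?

T

First-place totals with the altered ballot: Z 2, V 0, T 9, Y 0.
The switch changes the winner from Z to T.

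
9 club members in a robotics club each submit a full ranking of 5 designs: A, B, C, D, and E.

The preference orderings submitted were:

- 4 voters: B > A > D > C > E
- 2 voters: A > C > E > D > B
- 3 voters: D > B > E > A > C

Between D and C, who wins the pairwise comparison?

Ballots ranking D above C: 4+3 = 7.
Ballots ranking C above D: 2.
D wins the head-to-head, 7–2.

D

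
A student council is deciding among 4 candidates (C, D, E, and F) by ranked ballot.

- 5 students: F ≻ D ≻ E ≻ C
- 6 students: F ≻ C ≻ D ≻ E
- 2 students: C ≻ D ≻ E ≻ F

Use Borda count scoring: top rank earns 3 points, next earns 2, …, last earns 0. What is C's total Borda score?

18

Borda scores:
  C: 5·0 + 6·2 + 2·3 = 18
  D: 5·2 + 6·1 + 2·2 = 20
  E: 5·1 + 6·0 + 2·1 = 7
  F: 5·3 + 6·3 + 2·0 = 33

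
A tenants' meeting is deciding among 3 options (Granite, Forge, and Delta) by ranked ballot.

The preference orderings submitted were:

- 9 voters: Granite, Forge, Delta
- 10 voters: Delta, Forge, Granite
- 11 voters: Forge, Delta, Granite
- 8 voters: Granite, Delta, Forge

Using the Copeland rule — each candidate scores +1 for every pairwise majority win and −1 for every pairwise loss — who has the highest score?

Forge

Pairwise results:
  Granite vs Forge: Forge wins 21–17.
  Granite vs Delta: Delta wins 21–17.
  Forge vs Delta: Forge wins 20–18.
Copeland scores (wins − losses):
  Granite: 0 − 2 = -2
  Forge: 2 − 0 = 2
  Delta: 1 − 1 = 0
Forge has the best Copeland score.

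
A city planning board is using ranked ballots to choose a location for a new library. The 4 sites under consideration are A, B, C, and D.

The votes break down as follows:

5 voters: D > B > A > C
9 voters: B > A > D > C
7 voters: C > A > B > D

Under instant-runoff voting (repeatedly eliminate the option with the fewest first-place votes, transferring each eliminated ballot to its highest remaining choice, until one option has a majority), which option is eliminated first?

A

Round 1: B 9, C 7, D 5, A 0. A has the fewest and is eliminated.
Round 2: B 9, C 7, D 5. D has the fewest and is eliminated.
Round 3: B 14, C 7. B has a majority.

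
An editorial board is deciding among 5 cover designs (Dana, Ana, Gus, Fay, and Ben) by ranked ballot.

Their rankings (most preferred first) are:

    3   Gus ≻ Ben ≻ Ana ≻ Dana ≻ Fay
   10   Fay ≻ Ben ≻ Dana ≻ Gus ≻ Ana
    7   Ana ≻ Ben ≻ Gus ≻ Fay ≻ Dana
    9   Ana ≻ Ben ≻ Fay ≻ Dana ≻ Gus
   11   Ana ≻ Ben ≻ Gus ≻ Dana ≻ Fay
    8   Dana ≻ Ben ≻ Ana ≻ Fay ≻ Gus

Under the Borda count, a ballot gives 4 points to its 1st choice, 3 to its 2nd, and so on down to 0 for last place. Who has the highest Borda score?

Borda scores:
  Dana: 3·1 + 10·2 + 7·0 + 9·1 + 11·1 + 8·4 = 75
  Ana: 3·2 + 10·0 + 7·4 + 9·4 + 11·4 + 8·2 = 130
  Gus: 3·4 + 10·1 + 7·2 + 9·0 + 11·2 + 8·0 = 58
  Fay: 3·0 + 10·4 + 7·1 + 9·2 + 11·0 + 8·1 = 73
  Ben: 3·3 + 10·3 + 7·3 + 9·3 + 11·3 + 8·3 = 144
Ben has the highest total.

Ben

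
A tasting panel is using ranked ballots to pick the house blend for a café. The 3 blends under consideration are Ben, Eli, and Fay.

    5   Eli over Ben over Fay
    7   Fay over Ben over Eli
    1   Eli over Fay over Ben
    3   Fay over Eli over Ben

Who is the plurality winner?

Fay

First-place vote totals:
  Ben: 0
  Eli: 6
  Fay: 10
Fay has the most first-place votes.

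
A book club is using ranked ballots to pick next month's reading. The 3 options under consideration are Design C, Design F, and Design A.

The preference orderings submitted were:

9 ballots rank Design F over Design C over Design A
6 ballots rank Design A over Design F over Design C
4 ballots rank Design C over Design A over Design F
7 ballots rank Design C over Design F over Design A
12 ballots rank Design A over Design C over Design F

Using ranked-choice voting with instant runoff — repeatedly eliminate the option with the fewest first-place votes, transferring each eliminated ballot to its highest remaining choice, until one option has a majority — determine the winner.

Design C

Round 1: Design A 18, Design C 11, Design F 9. Design F has the fewest and is eliminated.
Round 2: Design C 20, Design A 18. Design C has a majority.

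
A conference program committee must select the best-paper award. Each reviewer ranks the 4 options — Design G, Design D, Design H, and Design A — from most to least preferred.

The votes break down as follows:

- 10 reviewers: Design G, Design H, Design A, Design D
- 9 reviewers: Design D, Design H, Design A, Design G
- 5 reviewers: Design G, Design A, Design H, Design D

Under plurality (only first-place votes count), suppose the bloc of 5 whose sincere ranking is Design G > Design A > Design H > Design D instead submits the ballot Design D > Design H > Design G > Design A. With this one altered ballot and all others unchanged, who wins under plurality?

Design D

First-place totals with the altered ballot: Design G 10, Design D 14, Design H 0, Design A 0.
The switch changes the winner from Design G to Design D.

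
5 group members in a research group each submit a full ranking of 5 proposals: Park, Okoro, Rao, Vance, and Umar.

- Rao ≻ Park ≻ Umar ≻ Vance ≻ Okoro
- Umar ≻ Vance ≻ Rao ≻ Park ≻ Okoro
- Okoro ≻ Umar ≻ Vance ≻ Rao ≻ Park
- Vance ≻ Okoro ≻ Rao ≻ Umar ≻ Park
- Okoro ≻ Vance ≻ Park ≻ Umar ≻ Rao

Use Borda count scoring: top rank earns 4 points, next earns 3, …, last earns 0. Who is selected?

Vance

Borda scores:
  Park: 3 + 1 + 0 + 0 + 2 = 6
  Okoro: 0 + 0 + 4 + 3 + 4 = 11
  Rao: 4 + 2 + 1 + 2 + 0 = 9
  Vance: 1 + 3 + 2 + 4 + 3 = 13
  Umar: 2 + 4 + 3 + 1 + 1 = 11
Vance has the highest total.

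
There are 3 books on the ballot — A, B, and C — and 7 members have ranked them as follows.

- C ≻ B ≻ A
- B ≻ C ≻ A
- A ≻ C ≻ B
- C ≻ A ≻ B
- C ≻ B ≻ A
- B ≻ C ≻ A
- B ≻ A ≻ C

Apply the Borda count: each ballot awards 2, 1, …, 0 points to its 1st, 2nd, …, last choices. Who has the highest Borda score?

Borda scores:
  A: 0 + 0 + 2 + 1 + 0 + 0 + 1 = 4
  B: 1 + 2 + 0 + 0 + 1 + 2 + 2 = 8
  C: 2 + 1 + 1 + 2 + 2 + 1 + 0 = 9
C has the highest total.

C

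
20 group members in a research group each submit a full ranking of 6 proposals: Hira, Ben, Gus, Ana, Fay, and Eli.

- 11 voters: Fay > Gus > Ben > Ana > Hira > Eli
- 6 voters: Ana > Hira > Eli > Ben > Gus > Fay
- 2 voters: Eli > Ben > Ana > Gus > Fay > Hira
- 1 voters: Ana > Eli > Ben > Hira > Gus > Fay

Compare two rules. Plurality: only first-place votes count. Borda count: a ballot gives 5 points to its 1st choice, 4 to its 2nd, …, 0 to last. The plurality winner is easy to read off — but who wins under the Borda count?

Plurality first-place counts: Hira 0, Ben 0, Gus 0, Ana 7, Fay 11, Eli 2 → Fay.
Borda totals: Hira 37, Ben 56, Gus 55, Ana 63, Fay 57, Eli 32 → Ana.

Ana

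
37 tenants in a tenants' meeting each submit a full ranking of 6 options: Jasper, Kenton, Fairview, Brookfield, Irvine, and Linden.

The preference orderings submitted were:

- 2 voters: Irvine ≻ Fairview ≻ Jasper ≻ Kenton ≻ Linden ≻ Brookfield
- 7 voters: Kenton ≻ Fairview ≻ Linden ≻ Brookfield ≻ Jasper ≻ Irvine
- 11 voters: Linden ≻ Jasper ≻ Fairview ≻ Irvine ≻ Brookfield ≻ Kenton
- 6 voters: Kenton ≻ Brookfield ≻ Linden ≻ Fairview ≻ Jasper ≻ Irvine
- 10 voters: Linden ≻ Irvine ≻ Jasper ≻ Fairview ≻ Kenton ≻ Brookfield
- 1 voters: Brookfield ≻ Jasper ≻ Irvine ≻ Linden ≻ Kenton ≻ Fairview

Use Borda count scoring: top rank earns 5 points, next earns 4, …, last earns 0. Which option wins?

Borda scores:
  Jasper: 2·3 + 7·1 + 11·4 + 6·1 + 10·3 + 4 = 97
  Kenton: 2·2 + 7·5 + 11·0 + 6·5 + 10·1 + 1 = 80
  Fairview: 2·4 + 7·4 + 11·3 + 6·2 + 10·2 + 0 = 101
  Brookfield: 2·0 + 7·2 + 11·1 + 6·4 + 10·0 + 5 = 54
  Irvine: 2·5 + 7·0 + 11·2 + 6·0 + 10·4 + 3 = 75
  Linden: 2·1 + 7·3 + 11·5 + 6·3 + 10·5 + 2 = 148
Linden has the highest total.

Linden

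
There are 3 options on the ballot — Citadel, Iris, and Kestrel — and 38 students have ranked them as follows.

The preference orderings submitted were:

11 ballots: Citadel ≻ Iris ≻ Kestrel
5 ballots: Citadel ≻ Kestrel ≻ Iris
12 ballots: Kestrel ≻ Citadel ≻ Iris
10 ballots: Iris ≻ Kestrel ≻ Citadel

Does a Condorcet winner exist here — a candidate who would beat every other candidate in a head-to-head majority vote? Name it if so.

None — there is no Condorcet winner

Head-to-head results (38 voters total):
Citadel vs Iris: Citadel wins 28–10.
Citadel vs Kestrel: Kestrel wins 22–16.
Iris vs Kestrel: Iris wins 21–17.
No candidate beats all others: Citadel beats Iris beats Kestrel beats Citadel, a majority cycle.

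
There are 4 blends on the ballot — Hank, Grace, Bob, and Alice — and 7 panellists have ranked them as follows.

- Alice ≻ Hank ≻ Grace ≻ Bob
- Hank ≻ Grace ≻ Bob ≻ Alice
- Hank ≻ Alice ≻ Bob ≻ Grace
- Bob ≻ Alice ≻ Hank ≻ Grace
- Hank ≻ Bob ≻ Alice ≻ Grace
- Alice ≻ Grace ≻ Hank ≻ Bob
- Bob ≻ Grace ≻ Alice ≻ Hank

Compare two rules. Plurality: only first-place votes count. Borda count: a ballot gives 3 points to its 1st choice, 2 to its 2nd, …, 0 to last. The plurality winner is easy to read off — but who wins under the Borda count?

Plurality first-place counts: Hank 3, Grace 0, Bob 2, Alice 2 → Hank.
Borda totals: Hank 13, Grace 7, Bob 10, Alice 12 → Hank.

Hank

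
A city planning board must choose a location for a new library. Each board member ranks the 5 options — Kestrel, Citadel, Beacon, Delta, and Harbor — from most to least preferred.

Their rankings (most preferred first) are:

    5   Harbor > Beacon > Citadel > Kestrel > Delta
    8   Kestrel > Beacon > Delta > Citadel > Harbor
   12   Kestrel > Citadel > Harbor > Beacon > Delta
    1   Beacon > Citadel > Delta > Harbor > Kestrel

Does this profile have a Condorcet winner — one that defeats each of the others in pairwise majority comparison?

Yes

Head-to-head results (26 voters total):
Kestrel vs Citadel: Kestrel wins 20–6.
Kestrel vs Beacon: Kestrel wins 20–6.
Kestrel vs Delta: Kestrel wins 25–1.
Kestrel vs Harbor: Kestrel wins 20–6.
Citadel vs Beacon: Beacon wins 14–12.
Citadel vs Delta: Citadel wins 18–8.
Citadel vs Harbor: Citadel wins 21–5.
Beacon vs Delta: Beacon wins 26–0.
Beacon vs Harbor: Harbor wins 17–9.
Delta vs Harbor: Harbor wins 17–9.
Kestrel beats each rival — Citadel (20–6), Beacon (20–6), Delta (25–1), Harbor (20–6) — so Kestrel is the Condorcet winner.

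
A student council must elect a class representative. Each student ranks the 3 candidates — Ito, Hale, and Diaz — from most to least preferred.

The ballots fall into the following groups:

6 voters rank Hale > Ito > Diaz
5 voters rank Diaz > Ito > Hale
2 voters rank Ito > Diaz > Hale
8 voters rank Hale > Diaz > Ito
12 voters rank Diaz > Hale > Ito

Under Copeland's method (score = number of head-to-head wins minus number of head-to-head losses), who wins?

Pairwise results:
  Ito vs Hale: Hale wins 26–7.
  Ito vs Diaz: Diaz wins 25–8.
  Hale vs Diaz: Diaz wins 19–14.
Copeland scores (wins − losses):
  Ito: 0 − 2 = -2
  Hale: 1 − 1 = 0
  Diaz: 2 − 0 = 2
Diaz has the best Copeland score.

Diaz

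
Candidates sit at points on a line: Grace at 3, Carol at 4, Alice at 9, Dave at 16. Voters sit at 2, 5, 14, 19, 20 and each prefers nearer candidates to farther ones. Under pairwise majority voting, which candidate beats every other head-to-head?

Dave

With single-peaked preferences on a line, the Condorcet winner is the candidate closest to the median voter.
The median voter (position 14) is closest to Dave at 16.
Check: Dave vs Grace — voters closer to Dave: 3 of 5.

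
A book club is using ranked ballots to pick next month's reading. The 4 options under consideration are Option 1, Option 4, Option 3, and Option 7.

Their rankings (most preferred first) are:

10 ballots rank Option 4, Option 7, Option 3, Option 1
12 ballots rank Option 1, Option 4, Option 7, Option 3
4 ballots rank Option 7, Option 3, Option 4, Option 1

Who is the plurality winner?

First-place vote totals:
  Option 1: 12
  Option 4: 10
  Option 3: 0
  Option 7: 4
Option 1 has the most first-place votes.

Option 1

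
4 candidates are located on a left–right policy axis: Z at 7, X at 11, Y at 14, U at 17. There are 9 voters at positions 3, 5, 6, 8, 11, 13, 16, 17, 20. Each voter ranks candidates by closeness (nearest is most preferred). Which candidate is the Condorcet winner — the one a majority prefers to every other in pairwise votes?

X

With single-peaked preferences on a line, the Condorcet winner is the candidate closest to the median voter.
The median voter (position 11) is closest to X at 11.
Check: X vs U — voters closer to X: 6 of 9.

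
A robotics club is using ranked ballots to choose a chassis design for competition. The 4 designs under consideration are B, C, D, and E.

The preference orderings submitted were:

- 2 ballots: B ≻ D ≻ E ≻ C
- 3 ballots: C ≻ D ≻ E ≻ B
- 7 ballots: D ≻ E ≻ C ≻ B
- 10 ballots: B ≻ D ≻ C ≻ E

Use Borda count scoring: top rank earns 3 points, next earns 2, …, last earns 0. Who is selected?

D

Borda scores:
  B: 2·3 + 3·0 + 7·0 + 10·3 = 36
  C: 2·0 + 3·3 + 7·1 + 10·1 = 26
  D: 2·2 + 3·2 + 7·3 + 10·2 = 51
  E: 2·1 + 3·1 + 7·2 + 10·0 = 19
D has the highest total.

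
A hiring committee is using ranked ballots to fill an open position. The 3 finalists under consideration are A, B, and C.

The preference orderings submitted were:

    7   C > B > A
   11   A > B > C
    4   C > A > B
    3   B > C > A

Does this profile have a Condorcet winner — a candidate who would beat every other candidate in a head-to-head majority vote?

Head-to-head results (25 voters total):
A vs B: A wins 15–10.
A vs C: C wins 14–11.
B vs C: B wins 14–11.
No candidate beats all others: A beats B beats C beats A, a majority cycle.

No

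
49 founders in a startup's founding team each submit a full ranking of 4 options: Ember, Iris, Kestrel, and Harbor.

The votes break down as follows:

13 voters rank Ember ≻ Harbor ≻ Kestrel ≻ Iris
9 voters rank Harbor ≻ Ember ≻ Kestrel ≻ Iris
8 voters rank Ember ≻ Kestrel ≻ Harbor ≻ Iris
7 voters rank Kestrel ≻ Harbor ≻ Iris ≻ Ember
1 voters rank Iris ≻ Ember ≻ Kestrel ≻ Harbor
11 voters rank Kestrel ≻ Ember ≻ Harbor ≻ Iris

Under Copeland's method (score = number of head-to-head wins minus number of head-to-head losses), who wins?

Ember

Pairwise results:
  Ember vs Iris: Ember wins 41–8.
  Ember vs Kestrel: Ember wins 31–18.
  Ember vs Harbor: Ember wins 33–16.
  Iris vs Kestrel: Kestrel wins 48–1.
  Iris vs Harbor: Harbor wins 48–1.
  Kestrel vs Harbor: Kestrel wins 27–22.
Copeland scores (wins − losses):
  Ember: 3 − 0 = 3
  Iris: 0 − 3 = -3
  Kestrel: 2 − 1 = 1
  Harbor: 1 − 2 = -1
Ember has the best Copeland score.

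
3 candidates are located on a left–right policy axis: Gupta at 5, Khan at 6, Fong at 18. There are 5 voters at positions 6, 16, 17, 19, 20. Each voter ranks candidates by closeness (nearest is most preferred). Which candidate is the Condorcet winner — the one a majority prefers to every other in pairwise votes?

With single-peaked preferences on a line, the Condorcet winner is the candidate closest to the median voter.
The median voter (position 17) is closest to Fong at 18.
Check: Fong vs Gupta — voters closer to Fong: 4 of 5.

Fong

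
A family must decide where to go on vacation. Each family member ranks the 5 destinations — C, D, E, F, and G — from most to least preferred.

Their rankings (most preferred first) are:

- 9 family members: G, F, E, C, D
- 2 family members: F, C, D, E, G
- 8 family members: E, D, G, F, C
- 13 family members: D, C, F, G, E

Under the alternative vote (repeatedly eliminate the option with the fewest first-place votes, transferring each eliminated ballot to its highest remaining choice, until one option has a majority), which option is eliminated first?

Round 1: D 13, G 9, E 8, F 2, C 0. C has the fewest and is eliminated.
Round 2: D 13, G 9, E 8, F 2. F has the fewest and is eliminated.
Round 3: D 15, G 9, E 8. E has the fewest and is eliminated.
Round 4: D 23, G 9. D has a majority.

C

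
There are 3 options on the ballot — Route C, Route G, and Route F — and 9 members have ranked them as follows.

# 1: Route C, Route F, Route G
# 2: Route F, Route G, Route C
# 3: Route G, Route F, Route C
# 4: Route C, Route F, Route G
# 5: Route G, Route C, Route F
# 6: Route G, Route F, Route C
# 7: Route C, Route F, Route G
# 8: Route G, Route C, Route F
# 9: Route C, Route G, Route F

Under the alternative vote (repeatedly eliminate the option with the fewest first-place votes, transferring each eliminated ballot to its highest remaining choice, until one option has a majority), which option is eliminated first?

Round 1: Route C 4, Route G 4, Route F 1. Route F has the fewest and is eliminated.
Round 2: Route G 5, Route C 4. Route G has a majority.

Route F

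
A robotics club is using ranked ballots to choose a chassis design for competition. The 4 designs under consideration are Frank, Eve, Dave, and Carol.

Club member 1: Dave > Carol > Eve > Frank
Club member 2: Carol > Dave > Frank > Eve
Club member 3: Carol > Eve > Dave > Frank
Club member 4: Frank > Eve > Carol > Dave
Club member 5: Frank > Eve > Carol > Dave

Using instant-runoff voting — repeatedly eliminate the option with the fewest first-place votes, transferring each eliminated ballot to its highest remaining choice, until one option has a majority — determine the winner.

Carol

Round 1: Frank 2, Carol 2, Dave 1, Eve 0. Eve has the fewest and is eliminated.
Round 2: Frank 2, Carol 2, Dave 1. Dave has the fewest and is eliminated.
Round 3: Carol 3, Frank 2. Carol has a majority.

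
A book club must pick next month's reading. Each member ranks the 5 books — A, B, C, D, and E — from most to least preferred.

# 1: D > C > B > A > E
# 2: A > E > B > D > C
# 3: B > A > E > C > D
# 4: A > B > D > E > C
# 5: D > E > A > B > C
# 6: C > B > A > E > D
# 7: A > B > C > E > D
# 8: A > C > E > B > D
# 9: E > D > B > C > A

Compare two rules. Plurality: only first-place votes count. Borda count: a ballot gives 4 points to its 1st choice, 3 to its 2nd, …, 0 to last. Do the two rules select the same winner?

Plurality first-place counts: A 4, B 1, C 1, D 2, E 1 → A.
Borda totals: A 24, B 21, C 14, D 14, E 17 → A.
The two rules agree on A.

Yes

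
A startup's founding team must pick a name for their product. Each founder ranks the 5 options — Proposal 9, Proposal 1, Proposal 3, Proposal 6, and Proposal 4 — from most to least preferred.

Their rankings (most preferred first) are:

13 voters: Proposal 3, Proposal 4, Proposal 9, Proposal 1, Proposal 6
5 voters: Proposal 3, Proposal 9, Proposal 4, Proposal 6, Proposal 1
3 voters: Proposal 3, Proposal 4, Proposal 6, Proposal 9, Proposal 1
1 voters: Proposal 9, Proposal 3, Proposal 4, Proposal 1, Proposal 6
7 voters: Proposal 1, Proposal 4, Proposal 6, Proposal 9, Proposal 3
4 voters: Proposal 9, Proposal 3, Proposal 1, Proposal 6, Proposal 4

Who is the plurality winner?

First-place vote totals:
  Proposal 9: 5
  Proposal 1: 7
  Proposal 3: 21
  Proposal 6: 0
  Proposal 4: 0
Proposal 3 has the most first-place votes.

Proposal 3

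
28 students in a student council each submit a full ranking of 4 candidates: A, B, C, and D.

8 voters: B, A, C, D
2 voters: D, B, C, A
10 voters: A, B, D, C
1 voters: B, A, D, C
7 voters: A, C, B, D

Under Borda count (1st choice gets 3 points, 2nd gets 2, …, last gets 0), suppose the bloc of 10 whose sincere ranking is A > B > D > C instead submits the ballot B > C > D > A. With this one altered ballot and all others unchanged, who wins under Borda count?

B

Borda totals with the altered ballot: A 39, B 68, C 44, D 17.
The switch changes the winner from A to B.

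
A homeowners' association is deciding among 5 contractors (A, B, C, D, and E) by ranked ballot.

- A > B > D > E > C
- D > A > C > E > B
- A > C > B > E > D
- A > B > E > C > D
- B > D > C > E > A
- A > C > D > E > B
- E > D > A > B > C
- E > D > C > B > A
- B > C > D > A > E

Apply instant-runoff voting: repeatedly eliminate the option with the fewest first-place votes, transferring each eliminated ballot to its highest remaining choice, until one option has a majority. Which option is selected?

Round 1: A 4, B 2, E 2, D 1, C 0. C has the fewest and is eliminated.
Round 2: A 4, B 2, E 2, D 1. D has the fewest and is eliminated.
Round 3: A 5, B 2, E 2. A has a majority.

A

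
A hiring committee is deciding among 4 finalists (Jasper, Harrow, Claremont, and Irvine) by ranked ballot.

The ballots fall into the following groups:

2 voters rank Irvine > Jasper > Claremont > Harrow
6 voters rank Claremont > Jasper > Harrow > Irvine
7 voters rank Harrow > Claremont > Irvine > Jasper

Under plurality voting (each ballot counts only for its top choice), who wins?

Harrow

First-place vote totals:
  Jasper: 0
  Harrow: 7
  Claremont: 6
  Irvine: 2
Harrow has the most first-place votes.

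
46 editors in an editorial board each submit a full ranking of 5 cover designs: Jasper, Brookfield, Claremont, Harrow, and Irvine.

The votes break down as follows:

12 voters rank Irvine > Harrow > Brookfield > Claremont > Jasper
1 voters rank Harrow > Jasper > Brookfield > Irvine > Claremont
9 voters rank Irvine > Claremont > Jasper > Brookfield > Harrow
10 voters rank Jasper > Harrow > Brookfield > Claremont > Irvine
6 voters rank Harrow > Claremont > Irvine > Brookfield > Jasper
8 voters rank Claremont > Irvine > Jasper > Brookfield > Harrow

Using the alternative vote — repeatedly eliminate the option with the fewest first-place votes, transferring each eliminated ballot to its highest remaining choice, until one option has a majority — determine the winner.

Round 1: Irvine 21, Jasper 10, Claremont 8, Harrow 7, Brookfield 0. Brookfield has the fewest and is eliminated.
Round 2: Irvine 21, Jasper 10, Claremont 8, Harrow 7. Harrow has the fewest and is eliminated.
Round 3: Irvine 21, Claremont 14, Jasper 11. Jasper has the fewest and is eliminated.
Round 4: Claremont 24, Irvine 22. Claremont has a majority.

Claremont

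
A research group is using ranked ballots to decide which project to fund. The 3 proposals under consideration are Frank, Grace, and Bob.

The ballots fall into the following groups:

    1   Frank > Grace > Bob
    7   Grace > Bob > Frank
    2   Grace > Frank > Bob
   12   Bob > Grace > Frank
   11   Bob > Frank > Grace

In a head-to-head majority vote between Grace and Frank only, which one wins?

Grace

Ballots ranking Grace above Frank: 7+2+12 = 21.
Ballots ranking Frank above Grace: 1+11 = 12.
Grace wins the head-to-head, 21–12.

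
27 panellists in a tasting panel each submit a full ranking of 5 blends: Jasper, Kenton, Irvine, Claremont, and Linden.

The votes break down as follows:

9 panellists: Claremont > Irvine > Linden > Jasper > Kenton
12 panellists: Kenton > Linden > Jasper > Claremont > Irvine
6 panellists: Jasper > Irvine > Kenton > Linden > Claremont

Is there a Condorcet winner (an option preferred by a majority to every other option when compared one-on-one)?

Head-to-head results (27 voters total):
Jasper vs Kenton: Jasper wins 15–12.
Jasper vs Irvine: Jasper wins 18–9.
Jasper vs Claremont: Jasper wins 18–9.
Jasper vs Linden: Linden wins 21–6.
Kenton vs Irvine: Irvine wins 15–12.
Kenton vs Claremont: Kenton wins 18–9.
Kenton vs Linden: Kenton wins 18–9.
Irvine vs Claremont: Claremont wins 21–6.
Irvine vs Linden: Irvine wins 15–12.
Claremont vs Linden: Linden wins 18–9.
No candidate beats all others: Jasper beats Kenton beats Linden beats Jasper, a majority cycle.

No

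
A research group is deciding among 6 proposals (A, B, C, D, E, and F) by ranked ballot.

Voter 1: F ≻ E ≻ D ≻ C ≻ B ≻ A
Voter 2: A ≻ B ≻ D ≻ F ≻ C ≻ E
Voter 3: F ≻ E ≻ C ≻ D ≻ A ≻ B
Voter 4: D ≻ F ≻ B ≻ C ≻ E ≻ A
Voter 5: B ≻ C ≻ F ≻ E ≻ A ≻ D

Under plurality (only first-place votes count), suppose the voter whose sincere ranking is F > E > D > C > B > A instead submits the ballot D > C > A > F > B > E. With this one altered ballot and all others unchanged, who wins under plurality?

D

First-place totals with the altered ballot: A 1, B 1, C 0, D 2, E 0, F 1.
The switch changes the winner from F to D.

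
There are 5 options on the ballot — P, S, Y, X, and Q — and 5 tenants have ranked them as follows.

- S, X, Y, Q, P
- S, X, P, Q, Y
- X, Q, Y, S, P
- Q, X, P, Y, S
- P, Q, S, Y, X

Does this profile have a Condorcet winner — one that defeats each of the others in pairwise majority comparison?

No

Head-to-head results (5 voters total):
P vs S: S wins 3–2.
P vs Y: P wins 3–2.
P vs X: X wins 4–1.
P vs Q: Q wins 3–2.
S vs Y: S wins 3–2.
S vs X: S wins 3–2.
S vs Q: Q wins 3–2.
Y vs X: X wins 4–1.
Y vs Q: Q wins 4–1.
X vs Q: X wins 3–2.
No candidate beats all others: S beats X beats Q beats S, a majority cycle.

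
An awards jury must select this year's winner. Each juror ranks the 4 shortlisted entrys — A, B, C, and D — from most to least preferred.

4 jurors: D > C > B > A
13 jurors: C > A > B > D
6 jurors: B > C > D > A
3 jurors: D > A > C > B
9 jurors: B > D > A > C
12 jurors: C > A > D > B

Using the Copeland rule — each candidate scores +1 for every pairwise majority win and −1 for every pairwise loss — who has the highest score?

C

Pairwise results:
  A vs B: A wins 28–19.
  A vs C: C wins 35–12.
  A vs D: A wins 25–22.
  B vs C: C wins 32–15.
  B vs D: B wins 28–19.
  C vs D: C wins 31–16.
Copeland scores (wins − losses):
  A: 2 − 1 = 1
  B: 1 − 2 = -1
  C: 3 − 0 = 3
  D: 0 − 3 = -3
C has the best Copeland score.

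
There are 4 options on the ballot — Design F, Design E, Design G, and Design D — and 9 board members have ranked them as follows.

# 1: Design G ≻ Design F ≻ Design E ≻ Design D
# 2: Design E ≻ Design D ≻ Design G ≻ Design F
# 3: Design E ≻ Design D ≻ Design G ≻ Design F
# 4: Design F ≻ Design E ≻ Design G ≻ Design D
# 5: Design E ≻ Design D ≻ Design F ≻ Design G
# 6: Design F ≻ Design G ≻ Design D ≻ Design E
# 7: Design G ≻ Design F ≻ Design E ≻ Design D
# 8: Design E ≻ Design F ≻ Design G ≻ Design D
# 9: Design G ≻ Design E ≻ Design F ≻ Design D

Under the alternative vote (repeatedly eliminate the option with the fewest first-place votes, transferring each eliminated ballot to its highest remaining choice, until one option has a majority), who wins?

Design E

Round 1: Design E 4, Design G 3, Design F 2, Design D 0. Design D has the fewest and is eliminated.
Round 2: Design E 4, Design G 3, Design F 2. Design F has the fewest and is eliminated.
Round 3: Design E 5, Design G 4. Design E has a majority.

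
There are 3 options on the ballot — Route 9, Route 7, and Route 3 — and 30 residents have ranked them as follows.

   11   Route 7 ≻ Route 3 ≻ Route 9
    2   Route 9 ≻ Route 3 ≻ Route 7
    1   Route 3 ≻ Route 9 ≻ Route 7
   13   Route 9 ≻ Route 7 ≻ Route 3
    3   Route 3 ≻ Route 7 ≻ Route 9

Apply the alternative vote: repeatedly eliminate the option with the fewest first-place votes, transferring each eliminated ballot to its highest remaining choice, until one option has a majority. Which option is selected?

Round 1: Route 9 15, Route 7 11, Route 3 4. Route 3 has the fewest and is eliminated.
Round 2: Route 9 16, Route 7 14. Route 9 has a majority.

Route 9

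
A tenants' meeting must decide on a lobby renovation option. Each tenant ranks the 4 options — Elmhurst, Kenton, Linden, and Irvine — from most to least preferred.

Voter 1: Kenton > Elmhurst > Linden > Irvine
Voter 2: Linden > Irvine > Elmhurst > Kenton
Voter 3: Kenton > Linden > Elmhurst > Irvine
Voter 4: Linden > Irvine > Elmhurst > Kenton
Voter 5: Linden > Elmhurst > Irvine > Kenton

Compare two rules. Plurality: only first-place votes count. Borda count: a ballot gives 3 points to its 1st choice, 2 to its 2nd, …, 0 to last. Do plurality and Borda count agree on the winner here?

Plurality first-place counts: Elmhurst 0, Kenton 2, Linden 3, Irvine 0 → Linden.
Borda totals: Elmhurst 7, Kenton 6, Linden 12, Irvine 5 → Linden.
The two rules agree on Linden.

Yes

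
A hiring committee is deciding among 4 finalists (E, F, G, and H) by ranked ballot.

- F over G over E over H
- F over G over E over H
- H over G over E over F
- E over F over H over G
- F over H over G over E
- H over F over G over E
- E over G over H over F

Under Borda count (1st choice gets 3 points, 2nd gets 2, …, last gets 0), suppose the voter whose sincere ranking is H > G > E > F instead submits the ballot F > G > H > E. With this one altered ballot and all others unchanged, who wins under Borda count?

F

Borda totals with the altered ballot: E 8, F 16, G 10, H 8.
The winner is unchanged: still F.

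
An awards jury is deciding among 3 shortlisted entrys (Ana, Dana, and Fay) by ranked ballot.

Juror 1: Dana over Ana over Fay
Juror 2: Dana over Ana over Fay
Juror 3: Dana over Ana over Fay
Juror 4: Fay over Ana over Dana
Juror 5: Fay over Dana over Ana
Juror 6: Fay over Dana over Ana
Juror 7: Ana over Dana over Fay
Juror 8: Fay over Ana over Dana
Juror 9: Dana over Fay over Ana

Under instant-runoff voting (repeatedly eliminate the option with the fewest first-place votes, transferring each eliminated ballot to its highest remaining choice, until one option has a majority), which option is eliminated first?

Round 1: Dana 4, Fay 4, Ana 1. Ana has the fewest and is eliminated.
Round 2: Dana 5, Fay 4. Dana has a majority.

Ana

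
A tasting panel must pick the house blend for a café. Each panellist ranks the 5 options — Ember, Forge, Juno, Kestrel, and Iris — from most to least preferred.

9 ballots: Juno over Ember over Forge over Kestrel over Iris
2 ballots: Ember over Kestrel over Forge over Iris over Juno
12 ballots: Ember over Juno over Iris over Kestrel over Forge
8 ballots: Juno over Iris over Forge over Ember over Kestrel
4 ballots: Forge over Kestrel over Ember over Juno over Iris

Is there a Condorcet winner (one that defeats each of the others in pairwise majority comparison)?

Head-to-head results (35 voters total):
Ember vs Forge: Ember wins 23–12.
Ember vs Juno: Ember wins 18–17.
Ember vs Kestrel: Ember wins 31–4.
Ember vs Iris: Ember wins 27–8.
Forge vs Juno: Juno wins 29–6.
Forge vs Kestrel: Forge wins 21–14.
Forge vs Iris: Iris wins 20–15.
Juno vs Kestrel: Juno wins 29–6.
Juno vs Iris: Juno wins 33–2.
Kestrel vs Iris: Iris wins 20–15.
Ember beats each rival — Forge (23–12), Juno (18–17), Kestrel (31–4), Iris (27–8) — so Ember is the Condorcet winner.

Yes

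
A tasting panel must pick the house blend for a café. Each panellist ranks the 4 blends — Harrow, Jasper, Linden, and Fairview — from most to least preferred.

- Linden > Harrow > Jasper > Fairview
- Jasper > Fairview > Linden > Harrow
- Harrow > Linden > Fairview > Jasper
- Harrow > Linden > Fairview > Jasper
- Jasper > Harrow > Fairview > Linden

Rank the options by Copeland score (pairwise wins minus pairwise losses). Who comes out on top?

Pairwise results:
  Harrow vs Jasper: Harrow wins 3–2.
  Harrow vs Linden: Harrow wins 3–2.
  Harrow vs Fairview: Harrow wins 4–1.
  Jasper vs Linden: Linden wins 3–2.
  Jasper vs Fairview: Jasper wins 3–2.
  Linden vs Fairview: Linden wins 3–2.
Copeland scores (wins − losses):
  Harrow: 3 − 0 = 3
  Jasper: 1 − 2 = -1
  Linden: 2 − 1 = 1
  Fairview: 0 − 3 = -3
Harrow has the best Copeland score.

Harrow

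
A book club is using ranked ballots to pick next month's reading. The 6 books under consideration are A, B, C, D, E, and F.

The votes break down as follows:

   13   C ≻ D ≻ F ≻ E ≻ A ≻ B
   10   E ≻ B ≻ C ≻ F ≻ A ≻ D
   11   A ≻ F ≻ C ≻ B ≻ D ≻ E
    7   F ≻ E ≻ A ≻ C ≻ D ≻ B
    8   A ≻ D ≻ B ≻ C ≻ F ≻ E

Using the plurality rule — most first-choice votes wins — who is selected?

First-place vote totals:
  A: 19
  B: 0
  C: 13
  D: 0
  E: 10
  F: 7
A has the most first-place votes.

A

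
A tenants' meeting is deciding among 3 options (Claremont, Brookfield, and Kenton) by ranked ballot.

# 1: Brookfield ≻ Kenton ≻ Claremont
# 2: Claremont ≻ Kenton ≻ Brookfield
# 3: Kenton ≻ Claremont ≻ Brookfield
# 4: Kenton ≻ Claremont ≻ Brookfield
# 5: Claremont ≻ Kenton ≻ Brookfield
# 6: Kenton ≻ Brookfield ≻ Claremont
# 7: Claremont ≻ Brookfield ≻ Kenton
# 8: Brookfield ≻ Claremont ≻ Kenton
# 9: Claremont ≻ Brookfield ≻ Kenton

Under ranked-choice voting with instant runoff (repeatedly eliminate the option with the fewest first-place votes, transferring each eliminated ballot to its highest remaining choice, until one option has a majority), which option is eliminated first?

Brookfield

Round 1: Claremont 4, Kenton 3, Brookfield 2. Brookfield has the fewest and is eliminated.
Round 2: Claremont 5, Kenton 4. Claremont has a majority.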